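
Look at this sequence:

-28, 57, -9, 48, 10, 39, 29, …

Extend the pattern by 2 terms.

Taking every 2nd term gives 2 separate tracks.
Stream A is -28, -9, 10, 29, which is adding 19 each time.
Stream B is 57, 48, 39, which is subtracting 9 each time.
Term 8 comes from stream B (its 4th entry): 30.
The 9th slot belongs to stream A; its 5th term is 48.

30, 48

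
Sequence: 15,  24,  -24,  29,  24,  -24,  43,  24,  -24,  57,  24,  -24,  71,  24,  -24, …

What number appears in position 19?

99

The slot pattern repeats as ABB (period 3), so there are 2 interleaved tracks.
Track A is 15, 29, 43, 57, 71, which is adding 14 each time.
Track B is 24, -24, 24, -24, 24, -24, 24, -24, 24, -24, which is oscillating between 24 and -24.
Position 19 → track A, term 7 = 99.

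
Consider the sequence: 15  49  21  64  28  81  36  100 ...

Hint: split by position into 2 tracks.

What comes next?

45

Odd-indexed and even-indexed terms follow separate rules.
Stream A = 15, 21, 28, 36: triangular numbers n(n+1)/2 for n = 5, 6, ….
Stream B = 49, 64, 81, 100: consecutive squares n² from n = 7.
Term 9 comes from stream A (its 5th entry): 45.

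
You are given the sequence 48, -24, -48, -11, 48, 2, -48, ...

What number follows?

15

The terms cycle through 2 interleaved subsequences.
Track A: 48, -48, 48, -48 — alternating ±48.
Track B: -24, -11, 2 — arithmetic, step +13.
Term 8 comes from track B (its 4th entry): 15.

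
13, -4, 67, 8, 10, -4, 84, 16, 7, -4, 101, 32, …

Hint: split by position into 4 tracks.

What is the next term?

4

Split by position mod 4: positions 1, 5, 9, … form one track, and each other residue class forms its own.
Subsequence A is 13, 10, 7, which is subtracting 3 each time.
Subsequence B is -4, -4, -4, which is always -4.
Subsequence C is 67, 84, 101, which is linear: a_n = 50 + 17·n.
Subsequence D is 8, 16, 32, which is powers of 2.
Position 13 falls in subsequence A as its term 4, giving 4.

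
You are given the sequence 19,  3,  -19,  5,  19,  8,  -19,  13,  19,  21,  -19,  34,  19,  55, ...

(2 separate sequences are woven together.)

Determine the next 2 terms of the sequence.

Positions 1, 3, 5, … form one subsequence and positions 2, 4, 6, … form another.
Stream A is 19, -19, 19, -19, 19, -19, 19, which is oscillating between 19 and -19.
Stream B is 3, 5, 8, 13, 21, 34, 55, which is each term equals the sum of the previous two.
The 15th slot belongs to stream A; its 8th term is -19.
Term 16 comes from stream B (its 8th entry): 89.

-19, 89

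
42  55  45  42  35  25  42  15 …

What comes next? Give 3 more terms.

5, 42, -5

The slot pattern repeats as ABB (period 3), so there are 2 interleaved tracks.
Subsequence A is 42, 42, 42, which is constant 42.
Subsequence B is 55, 45, 35, 25, 15, which is arithmetic with common difference −10.
Position 9 falls in subsequence B as its term 6, giving 5.
Position 10 → subsequence A, term 4 = 42.
Position 11 falls in subsequence B as its term 7, giving -5.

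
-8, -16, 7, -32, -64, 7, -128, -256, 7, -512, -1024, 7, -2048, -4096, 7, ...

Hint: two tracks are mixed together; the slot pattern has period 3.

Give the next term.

The slot pattern repeats as AAB (period 3), so there are 2 interleaved tracks.
Track A: -8, -16, -32, -64, -128, -256, -512, -1024, -2048, -4096 (a geometric progression (common ratio 2)).
Track B: 7, 7, 7, 7, 7 (constant 7).
Term 16 comes from track A (its 11th entry): -8192.

-8192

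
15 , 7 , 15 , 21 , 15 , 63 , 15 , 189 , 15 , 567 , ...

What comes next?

15

Taking every 2nd term gives 2 separate tracks.
Track A: 15, 15, 15, 15, 15 — constant 15.
Track B: 7, 21, 63, 189, 567 — a geometric progression (common ratio 3).
Position 11 → track A, term 6 = 15.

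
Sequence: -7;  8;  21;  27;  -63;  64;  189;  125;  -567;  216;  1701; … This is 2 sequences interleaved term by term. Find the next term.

343

Positions 1, 3, 5, … form one subsequence and positions 2, 4, 6, … form another.
Stream A is -7, 21, -63, 189, -567, 1701, which is multiplying by -3 each time.
Stream B is 8, 27, 64, 125, 216, which is the cubes 2³, 3³, 4³, ….
The 12th slot belongs to stream B; its 6th term is 343.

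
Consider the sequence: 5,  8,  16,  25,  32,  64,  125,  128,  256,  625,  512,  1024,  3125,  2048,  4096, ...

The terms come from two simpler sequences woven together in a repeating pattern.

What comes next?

The slot pattern repeats as ABB (period 3), so there are 2 interleaved tracks.
Stream A: 5, 25, 125, 625, 3125 (multiplying by 5 each time).
Stream B: 8, 16, 32, 64, 128, 256, 512, 1024, 2048, 4096 (successive powers of 2).
Position 16 → stream A, term 6 = 15625.

15625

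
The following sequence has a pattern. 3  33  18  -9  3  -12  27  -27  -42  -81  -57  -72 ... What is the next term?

243

The slot pattern repeats as ABB (period 3), so there are 2 interleaved tracks.
Stream A: 3, -9, 27, -81 (a geometric progression (common ratio -3)).
Stream B: 33, 18, 3, -12, -27, -42, -57, -72 (arithmetic with common difference −15).
The 13th slot belongs to stream A; its 5th term is 243.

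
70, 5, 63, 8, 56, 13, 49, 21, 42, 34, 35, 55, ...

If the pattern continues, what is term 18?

233

Taking every 2nd term gives 2 separate tracks.
Track A is 70, 63, 56, 49, 42, 35, which is arithmetic, step −7.
Track B is 5, 8, 13, 21, 34, 55, which is Fibonacci-style (each term is the sum of the two before it).
The 18th slot belongs to track B; its 9th term is 233.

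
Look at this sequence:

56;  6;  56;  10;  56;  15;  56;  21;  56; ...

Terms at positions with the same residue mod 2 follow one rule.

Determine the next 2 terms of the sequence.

28, 56

Taking every 2nd term gives 2 separate tracks.
Track A: 56, 56, 56, 56, 56 — the constant sequence 56.
Track B: 6, 10, 15, 21 — the triangular numbers T_3, T_4, ….
Position 10 → track B, term 5 = 28.
The 11th slot belongs to track A; its 6th term is 56.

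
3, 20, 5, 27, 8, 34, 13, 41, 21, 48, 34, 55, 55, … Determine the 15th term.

89

Positions 1, 3, 5, … form one subsequence and positions 2, 4, 6, … form another.
Track A is 3, 5, 8, 13, 21, 34, 55, which is a Fibonacci-like recurrence a_n = a_{n-1} + a_{n-2}.
Track B is 20, 27, 34, 41, 48, 55, which is adding 7 each time.
Position 15 → track A, term 8 = 89.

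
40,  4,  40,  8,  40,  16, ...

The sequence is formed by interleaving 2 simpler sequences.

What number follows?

Split by position mod 2 into 2 tracks.
Stream A is 40, 40, 40, which is always 40.
Stream B is 4, 8, 16, which is powers of 2.
Position 7 → stream A, term 4 = 40.

40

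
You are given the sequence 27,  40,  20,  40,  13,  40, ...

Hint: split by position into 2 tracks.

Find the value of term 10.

Split by position mod 2 into 2 tracks.
Subsequence A is 27, 20, 13, which is subtracting 7 each time.
Subsequence B is 40, 40, 40, which is always 40.
Position 10 → subsequence B, term 5 = 40.

40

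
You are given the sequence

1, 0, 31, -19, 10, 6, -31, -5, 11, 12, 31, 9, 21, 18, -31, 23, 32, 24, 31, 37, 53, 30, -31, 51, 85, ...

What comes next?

36

Split by position mod 4: positions 1, 5, 9, … form one track, and each other residue class forms its own.
Track A: 1, 10, 11, 21, 32, 53, 85 (each term equals the sum of the previous two).
Track B: 0, 6, 12, 18, 24, 30 (adding 6 each time).
Track C: 31, -31, 31, -31, 31, -31 (oscillating between 31 and -31).
Track D: -19, -5, 9, 23, 37, 51 (arithmetic, step +14).
Position 26 → track B, term 7 = 36.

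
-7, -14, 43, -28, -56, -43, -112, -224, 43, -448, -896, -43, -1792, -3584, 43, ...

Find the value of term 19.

-28672

Positions follow the repeating pattern AAB; grouping by letter gives 2 tracks.
Track A: -7, -14, -28, -56, -112, -224, -448, -896, -1792, -3584. Multiplying by 2 each time.
Track B: 43, -43, 43, -43, 43. Oscillating between 43 and -43.
Position 19 falls in track A as its term 13, giving -28672.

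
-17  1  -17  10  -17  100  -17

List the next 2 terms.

1000, -17

Positions 1, 3, 5, … form one subsequence and positions 2, 4, 6, … form another.
Track A: -17, -17, -17, -17. The constant sequence -17.
Track B: 1, 10, 100. A geometric progression (common ratio 10).
Position 8 → track B, term 4 = 1000.
Position 9 falls in track A as its term 5, giving -17.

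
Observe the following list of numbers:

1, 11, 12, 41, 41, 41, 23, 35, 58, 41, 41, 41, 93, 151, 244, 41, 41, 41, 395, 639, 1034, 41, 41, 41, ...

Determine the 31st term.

Reading positions in blocks of 6 reveals the pattern AAABBB — 2 tracks woven together.
Track A is 1, 11, 12, 23, 35, 58, 93, 151, 244, 395, 639, 1034, which is each term equals the sum of the previous two.
Track B is 41, 41, 41, 41, 41, 41, 41, 41, 41, 41, 41, 41, which is constant 41.
The 31st slot belongs to track A; its 16th term is 7087.

7087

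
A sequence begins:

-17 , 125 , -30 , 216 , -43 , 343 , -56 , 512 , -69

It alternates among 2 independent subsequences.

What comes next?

The terms cycle through 2 interleaved subsequences.
Subsequence A: -17, -30, -43, -56, -69 (arithmetic, step −13).
Subsequence B: 125, 216, 343, 512 (perfect cubes starting at 5³).
Position 10 → subsequence B, term 5 = 729.

729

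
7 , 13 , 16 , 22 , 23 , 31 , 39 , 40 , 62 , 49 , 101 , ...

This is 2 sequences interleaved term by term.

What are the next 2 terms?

Odd-indexed and even-indexed terms follow separate rules.
Stream A: 7, 16, 23, 39, 62, 101 (a Fibonacci-like recurrence a_n = a_{n-1} + a_{n-2}).
Stream B: 13, 22, 31, 40, 49 (arithmetic with common difference +9).
Position 12 → stream B, term 6 = 58.
Position 13 → stream A, term 7 = 163.

58, 163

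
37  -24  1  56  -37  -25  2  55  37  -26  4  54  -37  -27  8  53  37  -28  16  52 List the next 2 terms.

Split by position mod 4: positions 1, 5, 9, … form one track, and each other residue class forms its own.
Track A: 37, -37, 37, -37, 37 (alternating ±37).
Track B: -24, -25, -26, -27, -28 (arithmetic, step −1).
Track C: 1, 2, 4, 8, 16 (powers of 2).
Track D: 56, 55, 54, 53, 52 (arithmetic with common difference −1).
Position 21 falls in track A as its term 6, giving -37.
The 22nd slot belongs to track B; its 6th term is -29.

-37, -29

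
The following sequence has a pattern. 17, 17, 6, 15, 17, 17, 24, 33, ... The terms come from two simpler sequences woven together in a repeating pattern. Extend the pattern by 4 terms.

The slot pattern repeats as AABB (period 4), so there are 2 interleaved tracks.
Stream A: 17, 17, 17, 17 — constant 17.
Stream B: 6, 15, 24, 33 — linear: a_n = -3 + 9·n.
Term 9 comes from stream A (its 5th entry): 17.
Term 10 comes from stream A (its 6th entry): 17.
Position 11 → stream B, term 5 = 42.
Term 12 comes from stream B (its 6th entry): 51.

17, 17, 42, 51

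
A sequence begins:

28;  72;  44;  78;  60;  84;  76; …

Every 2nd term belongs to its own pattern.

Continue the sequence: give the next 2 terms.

Split by position mod 2 into 2 tracks.
Stream A: 28, 44, 60, 76 — adding 16 each time.
Stream B: 72, 78, 84 — linear: a_n = 66 + 6·n.
The 8th slot belongs to stream B; its 4th term is 90.
Position 9 falls in stream A as its term 5, giving 92.

90, 92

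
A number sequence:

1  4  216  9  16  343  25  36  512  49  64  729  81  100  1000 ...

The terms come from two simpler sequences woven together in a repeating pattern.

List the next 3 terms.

121, 144, 1331

Positions follow the repeating pattern AAB; grouping by letter gives 2 tracks.
Track A = 1, 4, 9, 16, 25, 36, 49, 64, 81, 100: consecutive squares n² from n = 1.
Track B = 216, 343, 512, 729, 1000: perfect cubes starting at 6³.
Term 16 comes from track A (its 11th entry): 121.
Term 17 comes from track A (its 12th entry): 144.
Position 18 falls in track B as its term 6, giving 1331.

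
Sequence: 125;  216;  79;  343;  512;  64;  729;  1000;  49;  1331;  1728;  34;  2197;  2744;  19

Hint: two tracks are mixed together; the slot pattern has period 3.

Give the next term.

Positions follow the repeating pattern AAB; grouping by letter gives 2 tracks.
Track A is 125, 216, 343, 512, 729, 1000, 1331, 1728, 2197, 2744, which is perfect cubes starting at 5³.
Track B is 79, 64, 49, 34, 19, which is arithmetic with common difference −15.
Position 16 → track A, term 11 = 3375.

3375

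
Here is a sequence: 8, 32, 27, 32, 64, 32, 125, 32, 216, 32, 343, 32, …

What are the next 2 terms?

Taking every 2nd term gives 2 separate tracks.
Track A is 8, 27, 64, 125, 216, 343, which is perfect cubes starting at 2³.
Track B is 32, 32, 32, 32, 32, 32, which is constant 32.
Term 13 comes from track A (its 7th entry): 512.
Position 14 → track B, term 7 = 32.

512, 32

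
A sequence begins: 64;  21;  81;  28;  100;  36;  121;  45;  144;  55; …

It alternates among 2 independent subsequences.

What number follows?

169

Split by position mod 2 into 2 tracks.
Stream A: 64, 81, 100, 121, 144 — perfect squares starting at 8².
Stream B: 21, 28, 36, 45, 55 — triangular numbers n(n+1)/2 for n = 6, 7, ….
Position 11 falls in stream A as its term 6, giving 169.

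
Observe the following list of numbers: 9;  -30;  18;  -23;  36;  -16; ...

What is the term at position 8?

-9

Positions 1, 3, 5, … form one subsequence and positions 2, 4, 6, … form another.
Track A: 9, 18, 36 (geometric, ×2 each step).
Track B: -30, -23, -16 (arithmetic, step +7).
Position 8 falls in track B as its term 4, giving -9.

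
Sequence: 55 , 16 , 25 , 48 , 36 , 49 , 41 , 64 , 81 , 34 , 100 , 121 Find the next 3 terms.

The slot pattern repeats as ABB (period 3), so there are 2 interleaved tracks.
Track A = 55, 48, 41, 34: arithmetic with common difference −7.
Track B = 16, 25, 36, 49, 64, 81, 100, 121: the squares 4², 5², 6², ….
Position 13 falls in track A as its term 5, giving 27.
The 14th slot belongs to track B; its 9th term is 144.
Position 15 → track B, term 10 = 169.

27, 144, 169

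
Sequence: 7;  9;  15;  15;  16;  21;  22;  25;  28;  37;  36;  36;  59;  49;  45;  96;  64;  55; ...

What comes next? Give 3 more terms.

155, 81, 66

The terms cycle through 3 interleaved subsequences.
Track A = 7, 15, 22, 37, 59, 96: each term equals the sum of the previous two.
Track B = 9, 16, 25, 36, 49, 64: the squares 3², 4², 5², ….
Track C = 15, 21, 28, 36, 45, 55: the triangular numbers T_5, T_6, ….
Term 19 comes from track A (its 7th entry): 155.
Term 20 comes from track B (its 7th entry): 81.
Position 21 → track C, term 7 = 66.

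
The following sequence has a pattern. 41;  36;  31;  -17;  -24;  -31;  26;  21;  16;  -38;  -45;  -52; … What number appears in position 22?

-80

The slot pattern repeats as AAABBB (period 6), so there are 2 interleaved tracks.
Track A: 41, 36, 31, 26, 21, 16. Arithmetic, step −5.
Track B: -17, -24, -31, -38, -45, -52. Subtracting 7 each time.
The 22nd slot belongs to track B; its 10th term is -80.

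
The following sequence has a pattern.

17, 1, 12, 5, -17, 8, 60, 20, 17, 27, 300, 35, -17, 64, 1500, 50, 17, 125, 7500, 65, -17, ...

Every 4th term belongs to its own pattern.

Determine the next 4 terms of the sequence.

Split by position mod 4 into 4 tracks.
Track A: 17, -17, 17, -17, 17, -17. The oscillation 17·(−1)^(n+1).
Track B: 1, 8, 27, 64, 125. The cubes 1³, 2³, 3³, ….
Track C: 12, 60, 300, 1500, 7500. A geometric progression (common ratio 5).
Track D: 5, 20, 35, 50, 65. Adding 15 each time.
Position 22 falls in track B as its term 6, giving 216.
Position 23 falls in track C as its term 6, giving 37500.
Position 24 falls in track D as its term 6, giving 80.
Term 25 comes from track A (its 7th entry): 17.

216, 37500, 80, 17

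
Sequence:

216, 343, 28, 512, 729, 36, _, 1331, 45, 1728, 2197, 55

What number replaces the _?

1000

Positions follow the repeating pattern AAB; grouping by letter gives 2 tracks.
Subsequence A: 216, 343, 512, 729, ?, 1331, 1728, 2197 — perfect cubes starting at 6³.
Subsequence B: 28, 36, 45, 55 — the triangular numbers T_7, T_8, ….
Filling subsequence A at index 5 by its rule yields 1000.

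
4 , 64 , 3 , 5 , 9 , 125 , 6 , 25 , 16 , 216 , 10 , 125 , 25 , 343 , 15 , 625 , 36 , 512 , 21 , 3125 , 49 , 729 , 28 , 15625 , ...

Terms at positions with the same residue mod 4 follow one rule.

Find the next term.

Read the sequence 4 terms at a time; column i is its own pattern.
Track A is 4, 9, 16, 25, 36, 49, which is the squares 2², 3², 4², ….
Track B is 64, 125, 216, 343, 512, 729, which is perfect cubes starting at 4³.
Track C is 3, 6, 10, 15, 21, 28, which is triangular numbers starting at T_2.
Track D is 5, 25, 125, 625, 3125, 15625, which is powers of 5.
The 25th slot belongs to track A; its 7th term is 64.

64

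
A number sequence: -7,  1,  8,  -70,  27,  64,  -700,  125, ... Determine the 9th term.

The slot pattern repeats as ABB (period 3), so there are 2 interleaved tracks.
Track A = -7, -70, -700: multiplying by 10 each time.
Track B = 1, 8, 27, 64, 125: perfect cubes starting at 1³.
Term 9 comes from track B (its 6th entry): 216.

216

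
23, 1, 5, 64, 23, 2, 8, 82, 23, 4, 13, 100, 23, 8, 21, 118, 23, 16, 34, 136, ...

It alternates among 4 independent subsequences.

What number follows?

Taking every 4th term gives 4 separate tracks.
Track A: 23, 23, 23, 23, 23 (always 23).
Track B: 1, 2, 4, 8, 16 (powers 2^0, 2^1, 2^2, …).
Track C: 5, 8, 13, 21, 34 (Fibonacci-style (each term is the sum of the two before it)).
Track D: 64, 82, 100, 118, 136 (linear: a_n = 46 + 18·n).
The 21st slot belongs to track A; its 6th term is 23.

23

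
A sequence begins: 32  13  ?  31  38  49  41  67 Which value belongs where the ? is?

Taking every 2nd term gives 2 separate tracks.
Subsequence A = 32, ?, 38, 41: linear: a_n = 29 + 3·n.
Subsequence B = 13, 31, 49, 67: linear: a_n = -5 + 18·n.
So the missing entry in subsequence A is 35.

35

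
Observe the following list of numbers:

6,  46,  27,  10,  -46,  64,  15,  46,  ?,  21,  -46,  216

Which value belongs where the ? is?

125

Split by position mod 3: positions 1, 4, 7, … form one track, and each other residue class forms its own.
Track A: 6, 10, 15, 21. Triangular numbers starting at T_3.
Track B: 46, -46, 46, -46. The oscillation 46·(−1)^(n+1).
Track C: 27, 64, ?, 216. Perfect cubes starting at 3³.
Track C's pattern makes the blank 125.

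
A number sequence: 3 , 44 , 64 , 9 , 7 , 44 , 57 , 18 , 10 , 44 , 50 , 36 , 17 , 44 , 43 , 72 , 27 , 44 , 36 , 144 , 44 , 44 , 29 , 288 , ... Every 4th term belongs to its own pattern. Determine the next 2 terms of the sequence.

Read the sequence 4 terms at a time; column i is its own pattern.
Stream A = 3, 7, 10, 17, 27, 44: Fibonacci-style (each term is the sum of the two before it).
Stream B = 44, 44, 44, 44, 44, 44: the constant sequence 44.
Stream C = 64, 57, 50, 43, 36, 29: linear: a_n = 71 − 7·n.
Stream D = 9, 18, 36, 72, 144, 288: geometric, ×2 each step.
Position 25 falls in stream A as its term 7, giving 71.
Term 26 comes from stream B (its 7th entry): 44.

71, 44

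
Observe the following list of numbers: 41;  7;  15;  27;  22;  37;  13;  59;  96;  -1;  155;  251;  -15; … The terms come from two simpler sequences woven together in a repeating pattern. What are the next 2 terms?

406, 657

Reading positions in blocks of 3 reveals the pattern ABB — 2 tracks woven together.
Stream A: 41, 27, 13, -1, -15 — arithmetic with common difference −14.
Stream B: 7, 15, 22, 37, 59, 96, 155, 251 — Fibonacci-style (each term is the sum of the two before it).
Term 14 comes from stream B (its 9th entry): 406.
Position 15 → stream B, term 10 = 657.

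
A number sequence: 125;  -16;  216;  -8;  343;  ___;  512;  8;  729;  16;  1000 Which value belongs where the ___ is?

0

Taking every 2nd term gives 2 separate tracks.
Subsequence A is 125, 216, 343, 512, 729, 1000, which is perfect cubes starting at 5³.
Subsequence B is -16, -8, ?, 8, 16, which is adding 8 each time.
Filling subsequence B at index 3 by its rule yields 0.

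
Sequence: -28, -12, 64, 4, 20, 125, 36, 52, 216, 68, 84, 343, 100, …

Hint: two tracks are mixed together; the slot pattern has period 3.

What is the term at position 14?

The slot pattern repeats as AAB (period 3), so there are 2 interleaved tracks.
Track A is -28, -12, 4, 20, 36, 52, 68, 84, 100, which is arithmetic with common difference +16.
Track B is 64, 125, 216, 343, which is the cubes 4³, 5³, 6³, ….
Position 14 → track A, term 10 = 116.

116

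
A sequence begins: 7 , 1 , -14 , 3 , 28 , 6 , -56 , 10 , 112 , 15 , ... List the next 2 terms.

-224, 21

Positions 1, 3, 5, … form one subsequence and positions 2, 4, 6, … form another.
Stream A = 7, -14, 28, -56, 112: geometric, ×-2 each step.
Stream B = 1, 3, 6, 10, 15: triangular numbers starting at T_1.
Position 11 → stream A, term 6 = -224.
The 12th slot belongs to stream B; its 6th term is 21.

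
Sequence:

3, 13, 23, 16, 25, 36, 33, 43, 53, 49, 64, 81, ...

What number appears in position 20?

Positions follow the repeating pattern AAABBB; grouping by letter gives 2 tracks.
Track A is 3, 13, 23, 33, 43, 53, which is linear: a_n = -7 + 10·n.
Track B is 16, 25, 36, 49, 64, 81, which is the squares 4², 5², 6², ….
The 20th slot belongs to track A; its 11th term is 103.

103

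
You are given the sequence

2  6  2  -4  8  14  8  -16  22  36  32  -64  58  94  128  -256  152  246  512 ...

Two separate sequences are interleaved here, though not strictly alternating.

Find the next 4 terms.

-1024, 398, 644, 2048

Positions follow the repeating pattern AABB; grouping by letter gives 2 tracks.
Track A is 2, 6, 8, 14, 22, 36, 58, 94, 152, 246, which is Fibonacci-style (each term is the sum of the two before it).
Track B is 2, -4, 8, -16, 32, -64, 128, -256, 512, which is multiplying by -2 each time.
Position 20 falls in track B as its term 10, giving -1024.
Position 21 → track A, term 11 = 398.
Position 22 falls in track A as its term 12, giving 644.
Position 23 falls in track B as its term 11, giving 2048.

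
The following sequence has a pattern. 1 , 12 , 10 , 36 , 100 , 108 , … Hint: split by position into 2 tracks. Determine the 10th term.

Taking every 2nd term gives 2 separate tracks.
Track A: 1, 10, 100. Successive powers of 10.
Track B: 12, 36, 108. Geometric with ratio 3.
Position 10 → track B, term 5 = 972.

972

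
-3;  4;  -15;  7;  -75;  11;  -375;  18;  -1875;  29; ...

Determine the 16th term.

123

Split by position mod 2 into 2 tracks.
Subsequence A: -3, -15, -75, -375, -1875 (multiplying by 5 each time).
Subsequence B: 4, 7, 11, 18, 29 (Fibonacci-style (each term is the sum of the two before it)).
The 16th slot belongs to subsequence B; its 8th term is 123.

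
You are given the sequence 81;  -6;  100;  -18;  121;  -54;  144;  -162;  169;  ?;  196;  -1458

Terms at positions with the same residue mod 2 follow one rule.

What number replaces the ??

The terms cycle through 2 interleaved subsequences.
Stream A: 81, 100, 121, 144, 169, 196 — the squares 9², 10², 11², ….
Stream B: -6, -18, -54, -162, ?, -1458 — multiplying by 3 each time.
Stream B's pattern makes the blank -486.

-486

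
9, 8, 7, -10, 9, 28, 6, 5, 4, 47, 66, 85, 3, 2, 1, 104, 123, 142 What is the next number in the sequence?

Reading positions in blocks of 6 reveals the pattern AAABBB — 2 tracks woven together.
Track A = 9, 8, 7, 6, 5, 4, 3, 2, 1: subtracting 1 each time.
Track B = -10, 9, 28, 47, 66, 85, 104, 123, 142: linear: a_n = -29 + 19·n.
Term 19 comes from track A (its 10th entry): 0.

0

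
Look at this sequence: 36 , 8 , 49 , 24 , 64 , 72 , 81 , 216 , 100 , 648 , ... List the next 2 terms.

121, 1944

Odd-indexed and even-indexed terms follow separate rules.
Track A: 36, 49, 64, 81, 100 (consecutive squares n² from n = 6).
Track B: 8, 24, 72, 216, 648 (multiplying by 3 each time).
Term 11 comes from track A (its 6th entry): 121.
Term 12 comes from track B (its 6th entry): 1944.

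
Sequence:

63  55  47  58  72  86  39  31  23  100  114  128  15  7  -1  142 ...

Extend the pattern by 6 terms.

Reading positions in blocks of 6 reveals the pattern AAABBB — 2 tracks woven together.
Track A = 63, 55, 47, 39, 31, 23, 15, 7, -1: arithmetic with common difference −8.
Track B = 58, 72, 86, 100, 114, 128, 142: arithmetic, step +14.
Position 17 falls in track B as its term 8, giving 156.
The 18th slot belongs to track B; its 9th term is 170.
The 19th slot belongs to track A; its 10th term is -9.
The 20th slot belongs to track A; its 11th term is -17.
Position 21 falls in track A as its term 12, giving -25.
Position 22 → track B, term 10 = 184.

156, 170, -9, -17, -25, 184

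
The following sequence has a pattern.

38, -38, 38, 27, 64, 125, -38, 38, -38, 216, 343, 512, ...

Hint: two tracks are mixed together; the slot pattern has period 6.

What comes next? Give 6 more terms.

The slot pattern repeats as AAABBB (period 6), so there are 2 interleaved tracks.
Subsequence A = 38, -38, 38, -38, 38, -38: alternating ±38.
Subsequence B = 27, 64, 125, 216, 343, 512: perfect cubes starting at 3³.
Term 13 comes from subsequence A (its 7th entry): 38.
Position 14 falls in subsequence A as its term 8, giving -38.
Position 15 falls in subsequence A as its term 9, giving 38.
Position 16 → subsequence B, term 7 = 729.
Term 17 comes from subsequence B (its 8th entry): 1000.
Term 18 comes from subsequence B (its 9th entry): 1331.

38, -38, 38, 729, 1000, 1331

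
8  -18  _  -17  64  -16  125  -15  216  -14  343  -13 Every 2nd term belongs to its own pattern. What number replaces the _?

Split by position mod 2 into 2 tracks.
Track A: 8, ?, 64, 125, 216, 343. Perfect cubes starting at 2³.
Track B: -18, -17, -16, -15, -14, -13. Linear: a_n = -19 + n.
Track A's pattern makes the blank 27.

27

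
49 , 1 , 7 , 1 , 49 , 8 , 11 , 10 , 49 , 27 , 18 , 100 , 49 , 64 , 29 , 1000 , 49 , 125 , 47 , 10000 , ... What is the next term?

49

Taking every 4th term gives 4 separate tracks.
Track A = 49, 49, 49, 49, 49: the constant sequence 49.
Track B = 1, 8, 27, 64, 125: perfect cubes starting at 1³.
Track C = 7, 11, 18, 29, 47: Fibonacci-style (each term is the sum of the two before it).
Track D = 1, 10, 100, 1000, 10000: a geometric progression (common ratio 10).
Position 21 falls in track A as its term 6, giving 49.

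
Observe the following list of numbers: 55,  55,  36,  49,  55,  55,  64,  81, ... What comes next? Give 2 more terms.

55, 55

Reading positions in blocks of 4 reveals the pattern AABB — 2 tracks woven together.
Subsequence A: 55, 55, 55, 55. Constant 55.
Subsequence B: 36, 49, 64, 81. Consecutive squares n² from n = 6.
Term 9 comes from subsequence A (its 5th entry): 55.
The 10th slot belongs to subsequence A; its 6th term is 55.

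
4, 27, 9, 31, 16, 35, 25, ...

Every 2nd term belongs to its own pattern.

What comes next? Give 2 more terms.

Split by position mod 2 into 2 tracks.
Track A = 4, 9, 16, 25: the squares 2², 3², 4², ….
Track B = 27, 31, 35: arithmetic, step +4.
Position 8 falls in track B as its term 4, giving 39.
Position 9 falls in track A as its term 5, giving 36.

39, 36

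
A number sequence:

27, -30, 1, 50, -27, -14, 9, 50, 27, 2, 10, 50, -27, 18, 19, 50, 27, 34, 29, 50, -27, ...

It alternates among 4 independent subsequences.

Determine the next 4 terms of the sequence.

50, 48, 50, 27

Split by position mod 4: positions 1, 5, 9, … form one track, and each other residue class forms its own.
Subsequence A: 27, -27, 27, -27, 27, -27. The oscillation 27·(−1)^(n+1).
Subsequence B: -30, -14, 2, 18, 34. Arithmetic, step +16.
Subsequence C: 1, 9, 10, 19, 29. A Fibonacci-like recurrence a_n = a_{n-1} + a_{n-2}.
Subsequence D: 50, 50, 50, 50, 50. Always 50.
Term 22 comes from subsequence B (its 6th entry): 50.
Position 23 → subsequence C, term 6 = 48.
Position 24 → subsequence D, term 6 = 50.
The 25th slot belongs to subsequence A; its 7th term is 27.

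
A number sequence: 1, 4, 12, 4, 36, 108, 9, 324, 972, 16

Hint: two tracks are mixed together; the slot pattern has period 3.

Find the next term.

The slot pattern repeats as ABB (period 3), so there are 2 interleaved tracks.
Stream A: 1, 4, 9, 16 — consecutive squares n² from n = 1.
Stream B: 4, 12, 36, 108, 324, 972 — geometric, ×3 each step.
Term 11 comes from stream B (its 7th entry): 2916.

2916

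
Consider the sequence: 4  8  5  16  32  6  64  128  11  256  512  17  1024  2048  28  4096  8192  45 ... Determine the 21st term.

Reading positions in blocks of 3 reveals the pattern AAB — 2 tracks woven together.
Track A: 4, 8, 16, 32, 64, 128, 256, 512, 1024, 2048, 4096, 8192 — powers 2^2, 2^3, 2^4, ….
Track B: 5, 6, 11, 17, 28, 45 — Fibonacci-style (each term is the sum of the two before it).
The 21st slot belongs to track B; its 7th term is 73.

73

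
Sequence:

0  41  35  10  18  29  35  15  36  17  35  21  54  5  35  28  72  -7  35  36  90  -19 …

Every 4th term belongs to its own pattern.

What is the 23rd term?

The terms cycle through 4 interleaved subsequences.
Subsequence A: 0, 18, 36, 54, 72, 90 — arithmetic, step +18.
Subsequence B: 41, 29, 17, 5, -7, -19 — arithmetic, step −12.
Subsequence C: 35, 35, 35, 35, 35 — constant 35.
Subsequence D: 10, 15, 21, 28, 36 — the triangular numbers T_4, T_5, ….
Term 23 comes from subsequence C (its 6th entry): 35.

35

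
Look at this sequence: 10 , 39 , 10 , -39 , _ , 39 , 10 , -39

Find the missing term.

10

Split by position mod 2 into 2 tracks.
Stream A: 10, 10, ?, 10. Always 10.
Stream B: 39, -39, 39, -39. Oscillating between 39 and -39.
The gap is stream A's term 3; the rule gives 10.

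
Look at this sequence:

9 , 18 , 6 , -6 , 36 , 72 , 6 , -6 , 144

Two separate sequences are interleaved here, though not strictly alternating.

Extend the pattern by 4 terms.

288, 6, -6, 576

The slot pattern repeats as AABB (period 4), so there are 2 interleaved tracks.
Track A: 9, 18, 36, 72, 144 — geometric with ratio 2.
Track B: 6, -6, 6, -6 — oscillating between 6 and -6.
Position 10 → track A, term 6 = 288.
The 11th slot belongs to track B; its 5th term is 6.
Position 12 falls in track B as its term 6, giving -6.
Position 13 → track A, term 7 = 576.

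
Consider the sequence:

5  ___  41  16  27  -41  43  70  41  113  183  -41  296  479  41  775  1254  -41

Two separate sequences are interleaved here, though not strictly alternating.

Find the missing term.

11

Positions follow the repeating pattern AAB; grouping by letter gives 2 tracks.
Track A: 5, ?, 16, 27, 43, 70, 113, 183, 296, 479, 775, 1254. Each term equals the sum of the previous two.
Track B: 41, -41, 41, -41, 41, -41. Oscillating between 41 and -41.
Track A's pattern makes the blank 11.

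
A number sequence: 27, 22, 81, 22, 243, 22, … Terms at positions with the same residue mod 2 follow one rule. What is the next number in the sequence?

Odd-indexed and even-indexed terms follow separate rules.
Track A = 27, 81, 243: successive powers of 3.
Track B = 22, 22, 22: always 22.
Position 7 falls in track A as its term 4, giving 729.

729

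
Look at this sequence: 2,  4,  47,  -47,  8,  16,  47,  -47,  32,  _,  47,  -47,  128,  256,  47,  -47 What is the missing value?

64

Reading positions in blocks of 4 reveals the pattern AABB — 2 tracks woven together.
Subsequence A = 2, 4, 8, 16, 32, ?, 128, 256: powers 2^1, 2^2, 2^3, ….
Subsequence B = 47, -47, 47, -47, 47, -47, 47, -47: alternating ±47.
Filling subsequence A at index 6 by its rule yields 64.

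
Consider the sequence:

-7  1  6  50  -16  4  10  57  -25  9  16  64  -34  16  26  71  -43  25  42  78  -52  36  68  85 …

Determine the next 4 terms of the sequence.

Taking every 4th term gives 4 separate tracks.
Subsequence A: -7, -16, -25, -34, -43, -52 (arithmetic, step −9).
Subsequence B: 1, 4, 9, 16, 25, 36 (the squares 1², 2², 3², …).
Subsequence C: 6, 10, 16, 26, 42, 68 (each term equals the sum of the previous two).
Subsequence D: 50, 57, 64, 71, 78, 85 (arithmetic, step +7).
Position 25 falls in subsequence A as its term 7, giving -61.
Position 26 → subsequence B, term 7 = 49.
Term 27 comes from subsequence C (its 7th entry): 110.
Term 28 comes from subsequence D (its 7th entry): 92.

-61, 49, 110, 92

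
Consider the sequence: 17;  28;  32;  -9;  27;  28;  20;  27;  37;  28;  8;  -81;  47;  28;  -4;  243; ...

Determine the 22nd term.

28

Split by position mod 4: positions 1, 5, 9, … form one track, and each other residue class forms its own.
Stream A is 17, 27, 37, 47, which is adding 10 each time.
Stream B is 28, 28, 28, 28, which is the constant sequence 28.
Stream C is 32, 20, 8, -4, which is linear: a_n = 44 − 12·n.
Stream D is -9, 27, -81, 243, which is geometric with ratio -3.
Term 22 comes from stream B (its 6th entry): 28.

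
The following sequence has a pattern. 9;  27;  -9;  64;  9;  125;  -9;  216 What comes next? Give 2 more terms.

Split by position mod 2 into 2 tracks.
Subsequence A: 9, -9, 9, -9 — the oscillation 9·(−1)^(n+1).
Subsequence B: 27, 64, 125, 216 — the cubes 3³, 4³, 5³, ….
Position 9 falls in subsequence A as its term 5, giving 9.
Term 10 comes from subsequence B (its 5th entry): 343.

9, 343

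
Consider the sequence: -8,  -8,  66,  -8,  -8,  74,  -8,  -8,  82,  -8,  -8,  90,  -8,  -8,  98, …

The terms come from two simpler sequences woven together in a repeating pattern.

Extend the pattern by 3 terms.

Positions follow the repeating pattern AAB; grouping by letter gives 2 tracks.
Track A: -8, -8, -8, -8, -8, -8, -8, -8, -8, -8. Always -8.
Track B: 66, 74, 82, 90, 98. Arithmetic with common difference +8.
Position 16 falls in track A as its term 11, giving -8.
Position 17 falls in track A as its term 12, giving -8.
Term 18 comes from track B (its 6th entry): 106.

-8, -8, 106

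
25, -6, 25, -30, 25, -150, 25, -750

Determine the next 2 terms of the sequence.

Split by position mod 2 into 2 tracks.
Subsequence A = 25, 25, 25, 25: constant 25.
Subsequence B = -6, -30, -150, -750: multiplying by 5 each time.
Term 9 comes from subsequence A (its 5th entry): 25.
Term 10 comes from subsequence B (its 5th entry): -3750.

25, -3750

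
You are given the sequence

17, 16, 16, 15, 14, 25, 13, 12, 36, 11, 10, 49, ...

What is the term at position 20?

Reading positions in blocks of 3 reveals the pattern AAB — 2 tracks woven together.
Track A = 17, 16, 15, 14, 13, 12, 11, 10: linear: a_n = 18 − n.
Track B = 16, 25, 36, 49: perfect squares starting at 4².
Term 20 comes from track A (its 14th entry): 4.

4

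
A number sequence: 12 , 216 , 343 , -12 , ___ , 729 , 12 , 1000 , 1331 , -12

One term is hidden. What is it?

512

The slot pattern repeats as ABB (period 3), so there are 2 interleaved tracks.
Subsequence A is 12, -12, 12, -12, which is oscillating between 12 and -12.
Subsequence B is 216, 343, ?, 729, 1000, 1331, which is consecutive cubes n³ from n = 6.
Subsequence B's pattern makes the blank 512.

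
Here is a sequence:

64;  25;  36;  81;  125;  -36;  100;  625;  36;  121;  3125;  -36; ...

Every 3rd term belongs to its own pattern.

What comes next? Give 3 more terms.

Read the sequence 3 terms at a time; column i is its own pattern.
Subsequence A: 64, 81, 100, 121 — the squares 8², 9², 10², ….
Subsequence B: 25, 125, 625, 3125 — successive powers of 5.
Subsequence C: 36, -36, 36, -36 — oscillating between 36 and -36.
Term 13 comes from subsequence A (its 5th entry): 144.
Term 14 comes from subsequence B (its 5th entry): 15625.
Term 15 comes from subsequence C (its 5th entry): 36.

144, 15625, 36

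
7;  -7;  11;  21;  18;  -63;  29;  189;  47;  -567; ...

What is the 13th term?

123

Odd-indexed and even-indexed terms follow separate rules.
Stream A is 7, 11, 18, 29, 47, which is a Fibonacci-like recurrence a_n = a_{n-1} + a_{n-2}.
Stream B is -7, 21, -63, 189, -567, which is multiplying by -3 each time.
Term 13 comes from stream A (its 7th entry): 123.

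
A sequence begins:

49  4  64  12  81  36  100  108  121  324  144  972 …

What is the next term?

169

Taking every 2nd term gives 2 separate tracks.
Track A = 49, 64, 81, 100, 121, 144: consecutive squares n² from n = 7.
Track B = 4, 12, 36, 108, 324, 972: geometric, ×3 each step.
Term 13 comes from track A (its 7th entry): 169.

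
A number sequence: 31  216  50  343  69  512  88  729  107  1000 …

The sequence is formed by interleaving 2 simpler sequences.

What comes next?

126

The terms cycle through 2 interleaved subsequences.
Stream A = 31, 50, 69, 88, 107: linear: a_n = 12 + 19·n.
Stream B = 216, 343, 512, 729, 1000: consecutive cubes n³ from n = 6.
Position 11 falls in stream A as its term 6, giving 126.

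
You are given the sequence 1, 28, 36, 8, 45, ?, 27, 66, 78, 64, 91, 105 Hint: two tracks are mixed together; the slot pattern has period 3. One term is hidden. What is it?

Positions follow the repeating pattern ABB; grouping by letter gives 2 tracks.
Stream A: 1, 8, 27, 64 (perfect cubes starting at 1³).
Stream B: 28, 36, 45, ?, 66, 78, 91, 105 (the triangular numbers T_7, T_8, …).
So the missing entry in stream B is 55.

55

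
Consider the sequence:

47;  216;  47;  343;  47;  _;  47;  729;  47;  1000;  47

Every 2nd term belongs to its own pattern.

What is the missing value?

512

The terms cycle through 2 interleaved subsequences.
Track A: 47, 47, 47, 47, 47, 47. Constant 47.
Track B: 216, 343, ?, 729, 1000. The cubes 6³, 7³, 8³, ….
The gap is track B's term 3; the rule gives 512.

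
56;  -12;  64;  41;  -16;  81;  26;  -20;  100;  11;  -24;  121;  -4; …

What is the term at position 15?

144

Split by position mod 3 into 3 tracks.
Subsequence A is 56, 41, 26, 11, -4, which is linear: a_n = 71 − 15·n.
Subsequence B is -12, -16, -20, -24, which is linear: a_n = -8 − 4·n.
Subsequence C is 64, 81, 100, 121, which is the squares 8², 9², 10², ….
The 15th slot belongs to subsequence C; its 5th term is 144.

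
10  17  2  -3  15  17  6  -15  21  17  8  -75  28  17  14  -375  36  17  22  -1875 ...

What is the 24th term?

-9375

Split by position mod 4: positions 1, 5, 9, … form one track, and each other residue class forms its own.
Stream A: 10, 15, 21, 28, 36. Triangular numbers n(n+1)/2 for n = 4, 5, ….
Stream B: 17, 17, 17, 17, 17. Constant 17.
Stream C: 2, 6, 8, 14, 22. A Fibonacci-like recurrence a_n = a_{n-1} + a_{n-2}.
Stream D: -3, -15, -75, -375, -1875. A geometric progression (common ratio 5).
The 24th slot belongs to stream D; its 6th term is -9375.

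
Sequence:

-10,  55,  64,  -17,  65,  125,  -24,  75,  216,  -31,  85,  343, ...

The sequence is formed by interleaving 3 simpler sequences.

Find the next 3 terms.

-38, 95, 512

Split by position mod 3: positions 1, 4, 7, … form one track, and each other residue class forms its own.
Track A is -10, -17, -24, -31, which is arithmetic with common difference −7.
Track B is 55, 65, 75, 85, which is linear: a_n = 45 + 10·n.
Track C is 64, 125, 216, 343, which is consecutive cubes n³ from n = 4.
Position 13 falls in track A as its term 5, giving -38.
The 14th slot belongs to track B; its 5th term is 95.
The 15th slot belongs to track C; its 5th term is 512.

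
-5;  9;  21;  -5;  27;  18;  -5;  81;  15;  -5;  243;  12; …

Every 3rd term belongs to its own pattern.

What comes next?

Taking every 3rd term gives 3 separate tracks.
Track A: -5, -5, -5, -5 (constant -5).
Track B: 9, 27, 81, 243 (successive powers of 3).
Track C: 21, 18, 15, 12 (linear: a_n = 24 − 3·n).
Term 13 comes from track A (its 5th entry): -5.

-5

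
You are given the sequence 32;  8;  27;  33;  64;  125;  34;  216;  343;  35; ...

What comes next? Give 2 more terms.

512, 729

The slot pattern repeats as ABB (period 3), so there are 2 interleaved tracks.
Subsequence A = 32, 33, 34, 35: arithmetic, step +1.
Subsequence B = 8, 27, 64, 125, 216, 343: consecutive cubes n³ from n = 2.
The 11th slot belongs to subsequence B; its 7th term is 512.
Position 12 → subsequence B, term 8 = 729.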